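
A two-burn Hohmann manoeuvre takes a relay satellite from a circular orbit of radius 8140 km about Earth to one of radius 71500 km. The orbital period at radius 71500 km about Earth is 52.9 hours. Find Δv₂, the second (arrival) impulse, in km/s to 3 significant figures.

Δv₂ = 1.29 km/s

From Kepler's third law T² = 4π²r³/μ at r = 71500 km, T = 52.9 hours = 52.9 × 3600 s = 1.9044×10^5 s: μ = 4π²r³/T² = 3.97889×10^5 km³/s².
The Hohmann ellipse has a_t = (r₁ + r₂)/2 = 39820 km.
On the circular orbit at r = 71500 km, v_c = √(μ/r) = 2.359 km/s.
Vis-viva on the transfer ellipse at r = 71500 km gives v_t = √[μ(2/r − 1/a_t)] = 1.067 km/s.
Δv₂ = |v_t − v_c| = |1.067 − 2.359| = 1.292 km/s.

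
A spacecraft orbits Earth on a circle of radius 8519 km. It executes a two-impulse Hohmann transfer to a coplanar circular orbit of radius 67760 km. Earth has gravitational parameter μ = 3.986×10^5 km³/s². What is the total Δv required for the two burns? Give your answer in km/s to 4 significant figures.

Δv = 3.556 km/s

Semi-major axis of the transfer orbit: a_t = (8519 + 67760)/2 = 38139.5 km.
Circular speed at r₁: v₁ = √(μ/r₁) = √(3.986×10^5/8519) = 6.840 km/s.
On the transfer ellipse at r₁, vis-viva gives v_p = √[μ(2/r₁ − 1/a_t)] = 9.117 km/s.
First burn Δv₁ = |v_p − v₁| = 2.277 km/s.
Circular speed at r₂: v₂ = √(μ/r₂) = 2.425 km/s.
Transfer-orbit speed at r₂: v_a = √[μ(2/r₂ − 1/a_t)] = 1.146 km/s.
Second burn Δv₂ = |v₂ − v_a| = 1.279 km/s.
Δv = Δv₁ + Δv₂ = 2.277 + 1.279 = 3.556 km/s.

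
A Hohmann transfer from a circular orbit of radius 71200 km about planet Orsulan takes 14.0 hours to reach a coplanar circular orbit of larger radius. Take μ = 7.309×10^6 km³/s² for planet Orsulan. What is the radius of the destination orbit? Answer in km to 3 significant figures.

Transfer time t = 14.0 hours = 50400 s, and t = π√(a_t³/μ).
So a_t = (μ t²/π²)^(1/3) = (7.309×10^6 × (50400)² / π²)^(1/3) = 1.2344×10^5 km.
Since a_t = (r₁ + r₂)/2, r₂ = 2a_t − r₁ = 2×1.2344×10^5 − 71200 = 1.7568×10^5 km.

r₂ = 1.76×10^5 km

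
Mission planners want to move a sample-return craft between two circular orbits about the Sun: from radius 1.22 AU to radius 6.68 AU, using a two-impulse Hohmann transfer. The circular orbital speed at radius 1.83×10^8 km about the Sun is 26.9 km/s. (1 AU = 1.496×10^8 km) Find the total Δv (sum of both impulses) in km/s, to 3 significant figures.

Δv = 13.2 km/s

From the circular-orbit relation v² = μ/r at r = 1.83×10^8 km: μ = v²r = (26.9)² × 1.83×10^8 = 1.32421×10^11 km³/s².
In km: r₁ = 1.22 × 1.496×10^8 = 1.82512×10^8 km; r₂ = 6.68 × 1.496×10^8 = 9.99328×10^8 km.
Transfer-ellipse semi-major axis a_t = (r₁ + r₂)/2 = (1.82512×10^8 + 9.99328×10^8)/2 = 5.9092×10^8 km.
At r₁ the circular-orbit speed is v₁ = √(μ/r₁) = 26.936 km/s.
On the transfer ellipse at r₁, vis-viva equation gives v_p = √[μ(2/r₁ − 1/a_t)] = 35.029 km/s.
First burn Δv₁ = |v_p − v₁| = 8.093 km/s.
At r₂, v₂ = √(μ/r₂) = 11.511 km/s.
Transfer-orbit speed at r₂: v_a = √[μ(2/r₂ − 1/a_t)] = 6.3974 km/s.
Second burn Δv₂ = |v₂ − v_a| = 5.114 km/s.
Total Δv = Δv₁ + Δv₂ = 13.21 km/s.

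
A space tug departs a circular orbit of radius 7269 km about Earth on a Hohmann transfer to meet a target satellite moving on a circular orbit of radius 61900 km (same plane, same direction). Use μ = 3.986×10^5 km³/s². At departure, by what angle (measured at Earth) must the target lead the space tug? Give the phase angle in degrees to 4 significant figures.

φ = 104.8°

Transfer-ellipse semi-major axis a_t = (r₁ + r₂)/2 = (7269 + 61900)/2 = 34584.5 km.
Transfer time t = π√(a_t³/μ) = 32000 s.
The target's mean motion on its circular orbit is ω₂ = √(μ/r₂³) = 4.100×10^-5 rad/s.
Angle swept by the target during transfer: ω₂·t = 1.312 rad = 75.17°.
The space tug traverses 180° on the transfer ellipse, so the target must lead by 180° − 75.17° = 104.8°.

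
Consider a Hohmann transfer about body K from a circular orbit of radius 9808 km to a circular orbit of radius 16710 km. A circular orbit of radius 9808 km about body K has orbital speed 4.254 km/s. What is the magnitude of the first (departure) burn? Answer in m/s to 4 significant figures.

Δv₁ = 521.6 m/s

From the circular-orbit relation v² = μ/r at r = 9808 km: μ = v²r = (4.254)² × 9808 = 1.77491×10^5 km³/s².
Transfer-ellipse semi-major axis a_t = (r₁ + r₂)/2 = (9808 + 16710)/2 = 13259 km.
Circular speed at r = 9808 km: v_c = √(μ/r) = 4.2540 km/s.
Transfer-orbit speed at the same r (vis-viva, a = a_t): v_t = √[μ(2/r − 1/a_t)] = 4.7756 km/s.
Δv₁ = |v_t − v_c| = |4.7756 − 4.2540| = 0.5216 km/s.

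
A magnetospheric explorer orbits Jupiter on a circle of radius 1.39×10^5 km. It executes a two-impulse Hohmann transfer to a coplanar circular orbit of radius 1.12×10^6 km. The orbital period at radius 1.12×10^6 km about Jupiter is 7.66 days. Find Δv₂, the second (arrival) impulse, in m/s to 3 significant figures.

From Kepler's third law T² = 4π²r³/μ at r = 1.12×10^6 km, T = 7.66 days = 7.66 × 86400 s = 6.61824×10^5 s: μ = 4π²r³/T² = 1.26628×10^8 km³/s².
The Hohmann ellipse has a_t = (r₁ + r₂)/2 = 6.295×10^5 km.
On the circular orbit at r = 1.120×10^6 km, v_c = √(μ/r) = 10.6330 km/s.
Vis-viva on the transfer ellipse at r = 1.120×10^6 km gives v_t = √[μ(2/r − 1/a_t)] = 4.99649 km/s.
Δv₂ = |v_t − v_c| = |4.99649 − 10.6330| = 5.637 km/s.

Δv₂ = 5640 m/s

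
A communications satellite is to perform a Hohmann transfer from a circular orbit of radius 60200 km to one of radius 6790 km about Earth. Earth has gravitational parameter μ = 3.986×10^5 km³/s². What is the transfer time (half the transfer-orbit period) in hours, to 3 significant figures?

The Hohmann ellipse has a_t = (r₁ + r₂)/2 = 33495 km.
Transfer time t = π√(a_t³/μ) = π√((33495)³ / 3.986×10^5) = 30500 s.
Converting: 30500 s ÷ 3600 s/hour = 8.47 hours.

t = 8.47 hours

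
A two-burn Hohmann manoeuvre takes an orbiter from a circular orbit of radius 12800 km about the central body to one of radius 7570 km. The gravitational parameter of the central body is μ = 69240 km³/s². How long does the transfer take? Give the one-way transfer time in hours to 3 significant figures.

The Hohmann ellipse has a_t = (r₁ + r₂)/2 = 10185 km.
By Kepler's third law the transfer-orbit period is T = 2π√(a_t³/μ), so t = T/2 = 12270 s.
Converting: 12270 s ÷ 3600 s/hour = 3.41 hours.

t = 3.41 hours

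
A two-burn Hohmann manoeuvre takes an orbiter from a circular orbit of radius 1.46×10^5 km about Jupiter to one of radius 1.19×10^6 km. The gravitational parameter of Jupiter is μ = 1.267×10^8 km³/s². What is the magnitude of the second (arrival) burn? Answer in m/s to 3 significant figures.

Transfer-ellipse semi-major axis a_t = (r₁ + r₂)/2 = (1.460×10^5 + 1.190×10^6)/2 = 6.680×10^5 km.
Circular speed at r = 1.190×10^6 km: v_c = √(μ/r) = 10.3185 km/s.
Vis-viva on the transfer ellipse at r = 1.190×10^6 km gives v_t = √[μ(2/r − 1/a_t)] = 4.82395 km/s.
Δv₂ = |v_t − v_c| = |4.82395 − 10.3185| = 5.495 km/s.

Δv₂ = 5490 m/s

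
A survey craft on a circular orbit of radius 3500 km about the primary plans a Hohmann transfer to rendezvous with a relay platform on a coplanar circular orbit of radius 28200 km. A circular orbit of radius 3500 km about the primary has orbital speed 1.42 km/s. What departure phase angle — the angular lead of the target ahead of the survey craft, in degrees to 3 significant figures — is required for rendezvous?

From the circular-orbit relation v² = μ/r at r = 3500 km: μ = v²r = (1.42)² × 3500 = 7057.40 km³/s².
Transfer-ellipse semi-major axis a_t = (r₁ + r₂)/2 = (3500 + 28200)/2 = 15850 km.
The half-period of the transfer ellipse is t = π√(a_t³/μ) = 74620 s.
Target angular speed ω₂ = √(μ/r₂³) = 1.774×10^-5 rad/s.
Angle swept by the target during transfer: ω₂·t = 1.3238 rad = 75.85°.
Arrival is 180° from departure on the ellipse, so φ = 180° − 75.85° = 104°.

φ = 104°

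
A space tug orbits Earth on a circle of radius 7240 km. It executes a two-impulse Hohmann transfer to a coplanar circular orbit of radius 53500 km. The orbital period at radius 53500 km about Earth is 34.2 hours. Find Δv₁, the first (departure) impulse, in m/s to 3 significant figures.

Δv₁ = 2430 m/s

From Kepler's third law T² = 4π²r³/μ at r = 53500 km, T = 34.2 hours = 34.2 × 3600 s = 1.2312×10^5 s: μ = 4π²r³/T² = 3.98808×10^5 km³/s².
The Hohmann ellipse has a_t = (r₁ + r₂)/2 = 30370 km.
Circular speed at r = 7240 km: v_c = √(μ/r) = 7.422 km/s.
Vis-viva on the transfer ellipse at r = 7240 km gives v_t = √[μ(2/r − 1/a_t)] = 9.851 km/s.
Δv₁ = |v_t − v_c| = |9.851 − 7.422| = 2.429 km/s.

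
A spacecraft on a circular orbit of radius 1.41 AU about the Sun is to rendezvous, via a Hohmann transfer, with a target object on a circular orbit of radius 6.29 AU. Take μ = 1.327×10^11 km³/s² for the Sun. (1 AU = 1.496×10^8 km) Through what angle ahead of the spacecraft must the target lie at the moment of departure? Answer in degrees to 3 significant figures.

In km: r₁ = 1.41 × 1.496×10^8 = 2.10936×10^8 km; r₂ = 6.29 × 1.496×10^8 = 9.40984×10^8 km.
Semi-major axis of the transfer orbit: a_t = (2.10936×10^8 + 9.40984×10^8)/2 = 5.7596×10^8 km.
Transfer time t = π√(a_t³/μ) = 1.1921×10^8 s.
The target's mean motion on its circular orbit is ω₂ = √(μ/r₂³) = 1.2620×10^-8 rad/s.
Angle swept by the target during transfer: ω₂·t = 1.5044 rad = 86.20°.
The spacecraft traverses 180° on the transfer ellipse, so the target must lead by 180° − 86.20° = 93.8°.

φ = 93.8°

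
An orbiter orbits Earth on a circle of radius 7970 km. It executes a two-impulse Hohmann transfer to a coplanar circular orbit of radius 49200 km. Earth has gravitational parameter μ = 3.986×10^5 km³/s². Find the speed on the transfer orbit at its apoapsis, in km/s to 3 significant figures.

Transfer-ellipse semi-major axis a_t = (r₁ + r₂)/2 = (7970 + 49200)/2 = 28585 km.
At apoapsis, r = 49200 km.
Vis-viva: v = √[μ(2/r − 1/a_t)] = √[3.986×10^5 × (2/49200 − 1/28585)] = 1.503 km/s.

v = 1.50 km/s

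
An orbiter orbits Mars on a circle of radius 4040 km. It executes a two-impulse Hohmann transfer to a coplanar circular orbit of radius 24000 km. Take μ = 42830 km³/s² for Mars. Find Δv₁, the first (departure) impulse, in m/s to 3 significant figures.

Transfer-ellipse semi-major axis a_t = (r₁ + r₂)/2 = (4040 + 24000)/2 = 14020 km.
Circular speed at r = 4040 km: v_c = √(μ/r) = 3.256 km/s.
Vis-viva on the transfer ellipse at r = 4040 km gives v_t = √[μ(2/r − 1/a_t)] = 4.260 km/s.
Δv₁ = |v_t − v_c| = |4.260 − 3.256| = 1.004 km/s.

Δv₁ = 1000 m/s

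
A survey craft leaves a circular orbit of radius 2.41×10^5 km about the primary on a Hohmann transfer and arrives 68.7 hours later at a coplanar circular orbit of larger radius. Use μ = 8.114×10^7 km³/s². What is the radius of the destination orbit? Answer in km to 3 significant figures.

Transfer time t = 68.7 hours = 2.4732×10^5 s, and t = π√(a_t³/μ).
So a_t = (μ t²/π²)^(1/3) = (8.114×10^7 × (2.4732×10^5)² / π²)^(1/3) = 7.9522×10^5 km.
Since a_t = (r₁ + r₂)/2, r₂ = 2a_t − r₁ = 2×7.9522×10^5 − 2.410×10^5 = 1.34944×10^6 km.

r₂ = 1.35×10^6 km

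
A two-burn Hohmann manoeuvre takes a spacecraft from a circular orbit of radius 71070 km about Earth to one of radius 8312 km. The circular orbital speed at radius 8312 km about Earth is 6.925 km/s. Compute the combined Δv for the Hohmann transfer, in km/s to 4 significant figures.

Δv = 3.626 km/s

From the circular-orbit relation v² = μ/r at r = 8312 km: μ = v²r = (6.925)² × 8312 = 3.98607×10^5 km³/s².
The Hohmann ellipse has a_t = (r₁ + r₂)/2 = 39691 km.
At r₁ the circular-orbit speed is v₁ = √(μ/r₁) = 2.368 km/s.
Transfer-orbit speed at r₁ (vis-viva): v_a = √[μ(2/r₁ − 1/a_t)] = 1.084 km/s.
First burn Δv₁ = |v_a − v₁| = 1.284 km/s.
Circular speed at r₂: v₂ = √(μ/r₂) = 6.925 km/s.
Transfer-orbit speed at r₂: v_p = √[μ(2/r₂ − 1/a_t)] = 9.267 km/s.
Second burn Δv₂ = |v₂ − v_p| = 2.342 km/s.
Δv = Δv₁ + Δv₂ = 1.284 + 2.342 = 3.626 km/s.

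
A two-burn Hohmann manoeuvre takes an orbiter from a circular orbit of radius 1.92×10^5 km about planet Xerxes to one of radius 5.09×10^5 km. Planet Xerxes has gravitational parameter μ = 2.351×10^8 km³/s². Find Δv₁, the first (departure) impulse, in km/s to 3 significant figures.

Δv₁ = 7.18 km/s

Transfer-ellipse semi-major axis a_t = (r₁ + r₂)/2 = (1.920×10^5 + 5.090×10^5)/2 = 3.505×10^5 km.
On the circular orbit at r = 1.920×10^5 km, v_c = √(μ/r) = 34.993 km/s.
Vis-viva on the transfer ellipse at r = 1.920×10^5 km gives v_t = √[μ(2/r − 1/a_t)] = 42.169 km/s.
Δv₁ = |v_t − v_c| = |42.169 − 34.993| = 7.176 km/s.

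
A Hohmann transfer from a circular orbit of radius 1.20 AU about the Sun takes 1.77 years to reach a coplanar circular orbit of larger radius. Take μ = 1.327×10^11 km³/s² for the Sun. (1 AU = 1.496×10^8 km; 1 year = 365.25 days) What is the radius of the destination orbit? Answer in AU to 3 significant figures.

In km: r₁ = 1.20 × 1.496×10^8 = 1.7952×10^8 km.
Transfer time t = 1.77 years × 365.25 × 86400 s = 5.5856952×10^7 s, and t = π√(a_t³/μ).
So a_t = (μ t²/π²)^(1/3) = (1.327×10^11 × (5.5856952×10^7)² / π²)^(1/3) = 3.4746×10^8 km.
Since a_t = (r₁ + r₂)/2, r₂ = 2a_t − r₁ = 2×3.4746×10^8 − 1.7952×10^8 = 5.154×10^8 km.
In AU: r₂ = 5.154×10^8 / 1.496×10^8 = 3.45 AU.

r₂ = 3.45 AU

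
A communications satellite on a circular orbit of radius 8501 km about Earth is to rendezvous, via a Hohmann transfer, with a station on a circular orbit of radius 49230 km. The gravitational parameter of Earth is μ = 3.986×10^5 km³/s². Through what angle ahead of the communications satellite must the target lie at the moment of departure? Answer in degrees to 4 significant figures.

The Hohmann ellipse has a_t = (r₁ + r₂)/2 = 28865.5 km.
The half-period of the transfer ellipse is t = π√(a_t³/μ) = 24403 s.
The target's mean motion on its circular orbit is ω₂ = √(μ/r₂³) = 5.7799×10^-5 rad/s.
Angle swept by the target during transfer: ω₂·t = 1.4105 rad = 80.82°.
The communications satellite traverses 180° on the transfer ellipse, so the target must lead by 180° − 80.82° = 99.18°.

φ = 99.18°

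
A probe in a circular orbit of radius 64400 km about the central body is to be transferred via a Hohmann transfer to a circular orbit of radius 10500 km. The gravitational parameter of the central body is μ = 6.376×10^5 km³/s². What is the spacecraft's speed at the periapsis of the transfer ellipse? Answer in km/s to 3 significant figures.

v = 10.2 km/s

The Hohmann ellipse has a_t = (r₁ + r₂)/2 = 37450 km.
The periapsis of the transfer ellipse is at r = 10500 km.
Vis-viva: v = √[μ(2/r − 1/a_t)] = √[6.376×10^5 × (2/10500 − 1/37450)] = 10.22 km/s.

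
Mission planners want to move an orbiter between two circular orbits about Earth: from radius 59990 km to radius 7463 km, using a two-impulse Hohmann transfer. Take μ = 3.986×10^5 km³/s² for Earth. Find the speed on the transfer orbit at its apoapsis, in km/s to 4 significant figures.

Semi-major axis of the transfer orbit: a_t = (59990 + 7463)/2 = 33726.5 km.
At apoapsis, r = 59990 km.
Vis-viva: v = √[μ(2/r − 1/a_t)] = √[3.986×10^5 × (2/59990 − 1/33726.5)] = 1.213 km/s.

v = 1.213 km/s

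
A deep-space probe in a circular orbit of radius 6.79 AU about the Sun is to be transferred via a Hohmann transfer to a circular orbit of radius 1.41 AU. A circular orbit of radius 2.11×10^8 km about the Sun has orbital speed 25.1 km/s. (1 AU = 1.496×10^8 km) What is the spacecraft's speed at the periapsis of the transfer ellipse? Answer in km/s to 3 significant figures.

From the circular-orbit relation v² = μ/r at r = 2.11×10^8 km: μ = v²r = (25.1)² × 2.11×10^8 = 1.32932×10^11 km³/s².
In km: r₁ = 6.79 × 1.496×10^8 = 1.015784×10^9 km; r₂ = 1.41 × 1.496×10^8 = 2.10936×10^8 km.
The Hohmann ellipse has a_t = (r₁ + r₂)/2 = 6.1336×10^8 km.
The periapsis of the transfer ellipse is at r = 2.10936×10^8 km.
Applying v² = μ(2/r − 1/a_t): v = 32.31 km/s.

v = 32.3 km/s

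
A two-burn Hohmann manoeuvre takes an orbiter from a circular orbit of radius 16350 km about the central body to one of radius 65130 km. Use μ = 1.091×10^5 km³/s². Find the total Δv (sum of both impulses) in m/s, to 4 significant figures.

Semi-major axis of the transfer orbit: a_t = (16350 + 65130)/2 = 40740 km.
Circular speed at r₁: v₁ = √(μ/r₁) = √(1.091×10^5/16350) = 2.583 km/s.
On the transfer ellipse at r₁, vis-viva gives v_p = √[μ(2/r₁ − 1/a_t)] = 3.266 km/s.
First burn Δv₁ = |v_p − v₁| = 0.6830 km/s.
Circular speed at r₂: v₂ = √(μ/r₂) = 1.29426 km/s.
Transfer-orbit speed at r₂: v_a = √[μ(2/r₂ − 1/a_t)] = 0.819918 km/s.
Second burn Δv₂ = |v₂ − v_a| = 0.4743 km/s.
Total Δv = Δv₁ + Δv₂ = 1.157 km/s.

Δv = 1157 m/s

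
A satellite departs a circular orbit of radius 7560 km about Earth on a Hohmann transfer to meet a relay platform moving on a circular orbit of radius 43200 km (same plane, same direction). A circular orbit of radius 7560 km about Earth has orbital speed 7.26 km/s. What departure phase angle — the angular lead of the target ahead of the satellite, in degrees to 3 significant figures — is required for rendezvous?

From the circular-orbit relation v² = μ/r at r = 7560 km: μ = v²r = (7.26)² × 7560 = 3.98469×10^5 km³/s².
Semi-major axis of the transfer orbit: a_t = (7560 + 43200)/2 = 25380 km.
The half-period of the transfer ellipse is t = π√(a_t³/μ) = 20123 s.
Target angular speed ω₂ = √(μ/r₂³) = 7.0303×10^-5 rad/s.
Angle swept by the target during transfer: ω₂·t = 1.4147 rad = 81.06°.
Arrival is 180° from departure on the ellipse, so φ = 180° − 81.06° = 98.9°.

φ = 98.9°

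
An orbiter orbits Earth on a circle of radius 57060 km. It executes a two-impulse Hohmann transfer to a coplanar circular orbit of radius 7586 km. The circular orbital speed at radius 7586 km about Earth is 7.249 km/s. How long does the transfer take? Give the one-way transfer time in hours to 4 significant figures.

From the circular-orbit relation v² = μ/r at r = 7586 km: μ = v²r = (7.249)² × 7586 = 3.98629×10^5 km³/s².
Semi-major axis of the transfer orbit: a_t = (57060 + 7586)/2 = 32323 km.
Transfer time t = π√(a_t³/μ) = π√((32323)³ / 3.98629×10^5) = 28916 s.
Converting: 28916 s ÷ 3600 s/hour = 8.032 hours.

t = 8.032 hours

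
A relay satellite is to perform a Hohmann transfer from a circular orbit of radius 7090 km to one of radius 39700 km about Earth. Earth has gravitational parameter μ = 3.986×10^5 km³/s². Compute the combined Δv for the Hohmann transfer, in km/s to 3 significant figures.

Δv = 3.69 km/s

Semi-major axis of the transfer orbit: a_t = (7090 + 39700)/2 = 23395 km.
Circular speed at r₁: v₁ = √(μ/r₁) = √(3.986×10^5/7090) = 7.4980 km/s.
On the transfer ellipse at r₁, vis-viva equation gives v_p = √[μ(2/r₁ − 1/a_t)] = 9.7674 km/s.
First burn Δv₁ = |v_p − v₁| = 2.2694 km/s.
Circular speed at r₂: v₂ = √(μ/r₂) = 3.16864 km/s.
Transfer-orbit speed at r₂: v_a = √[μ(2/r₂ − 1/a_t)] = 1.74436 km/s.
Second burn Δv₂ = |v₂ − v_a| = 1.4243 km/s.
Total Δv = Δv₁ + Δv₂ = 3.694 km/s.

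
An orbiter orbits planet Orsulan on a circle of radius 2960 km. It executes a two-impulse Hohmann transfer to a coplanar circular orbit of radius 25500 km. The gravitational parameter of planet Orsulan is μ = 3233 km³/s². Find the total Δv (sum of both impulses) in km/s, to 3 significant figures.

Δv = 0.548 km/s

Transfer-ellipse semi-major axis a_t = (r₁ + r₂)/2 = (2960 + 25500)/2 = 14230 km.
Circular speed at r₁: v₁ = √(μ/r₁) = √(3233/2960) = 1.0451 km/s.
On the transfer ellipse at r₁, vis-viva gives v_p = √[μ(2/r₁ − 1/a_t)] = 1.3990 km/s.
First burn Δv₁ = |v_p − v₁| = 0.3539 km/s.
At r₂, v₂ = √(μ/r₂) = 0.3561 km/s.
Transfer-orbit speed at r₂: v_a = √[μ(2/r₂ − 1/a_t)] = 0.1624 km/s.
Second burn Δv₂ = |v₂ − v_a| = 0.1937 km/s.
Total Δv = Δv₁ + Δv₂ = 0.5476 km/s.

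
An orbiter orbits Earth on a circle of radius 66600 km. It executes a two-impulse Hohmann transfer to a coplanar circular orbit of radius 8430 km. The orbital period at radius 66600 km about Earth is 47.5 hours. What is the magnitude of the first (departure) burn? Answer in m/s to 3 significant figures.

Δv₁ = 1290 m/s

From Kepler's third law T² = 4π²r³/μ at r = 66600 km, T = 47.5 hours = 47.5 × 3600 s = 1.710×10^5 s: μ = 4π²r³/T² = 3.98832×10^5 km³/s².
The Hohmann ellipse has a_t = (r₁ + r₂)/2 = 37515 km.
On the circular orbit at r = 66600 km, v_c = √(μ/r) = 2.447 km/s.
Transfer-orbit speed at the same r (vis-viva, a = a_t): v_t = √[μ(2/r − 1/a_t)] = 1.160 km/s.
Δv₁ = |v_t − v_c| = |1.160 − 2.447| = 1.287 km/s.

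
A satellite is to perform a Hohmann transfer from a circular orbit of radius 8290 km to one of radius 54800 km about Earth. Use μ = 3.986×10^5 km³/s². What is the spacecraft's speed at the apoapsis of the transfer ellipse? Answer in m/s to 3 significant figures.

v = 1380 m/s

Transfer-ellipse semi-major axis a_t = (r₁ + r₂)/2 = (8290 + 54800)/2 = 31545 km.
At apoapsis, r = 54800 km.
Applying v² = μ(2/r − 1/a_t): v = 1.383 km/s.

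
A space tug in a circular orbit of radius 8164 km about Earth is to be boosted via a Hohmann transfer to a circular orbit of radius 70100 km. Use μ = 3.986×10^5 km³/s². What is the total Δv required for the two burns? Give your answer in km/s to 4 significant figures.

Semi-major axis of the transfer orbit: a_t = (8164 + 70100)/2 = 39132 km.
Circular speed at r₁: v₁ = √(μ/r₁) = √(3.986×10^5/8164) = 6.987 km/s.
On the transfer ellipse at r₁, vis-viva gives v_p = √[μ(2/r₁ − 1/a_t)] = 9.352 km/s.
First burn Δv₁ = |v_p − v₁| = 2.365 km/s.
At r₂, v₂ = √(μ/r₂) = 2.3846 km/s.
Transfer-orbit speed at r₂: v_a = √[μ(2/r₂ − 1/a_t)] = 1.0892 km/s.
Second burn Δv₂ = |v₂ − v_a| = 1.295 km/s.
Total Δv = Δv₁ + Δv₂ = 3.660 km/s.

Δv = 3.660 km/s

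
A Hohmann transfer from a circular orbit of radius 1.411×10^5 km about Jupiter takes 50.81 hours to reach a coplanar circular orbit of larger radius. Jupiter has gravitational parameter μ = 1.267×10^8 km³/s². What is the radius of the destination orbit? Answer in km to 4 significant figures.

Transfer time t = 50.81 hours = 1.82916×10^5 s, and t = π√(a_t³/μ).
So a_t = (μ t²/π²)^(1/3) = (1.267×10^8 × (1.82916×10^5)² / π²)^(1/3) = 7.5450×10^5 km.
Since a_t = (r₁ + r₂)/2, r₂ = 2a_t − r₁ = 2×7.5450×10^5 − 1.411×10^5 = 1.3679×10^6 km.

r₂ = 1.368×10^6 km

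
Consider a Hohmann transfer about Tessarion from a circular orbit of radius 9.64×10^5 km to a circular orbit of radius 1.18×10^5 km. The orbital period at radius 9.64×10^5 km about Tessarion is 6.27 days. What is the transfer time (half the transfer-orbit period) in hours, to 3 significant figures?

t = 31.6 hours

From Kepler's third law T² = 4π²r³/μ at r = 9.64×10^5 km, T = 6.27 days = 6.27 × 86400 s = 5.41728×10^5 s: μ = 4π²r³/T² = 1.20511×10^8 km³/s².
The Hohmann ellipse has a_t = (r₁ + r₂)/2 = 5.410×10^5 km.
Transfer time t = π√(a_t³/μ) = π√((5.410×10^5)³ / 1.20511×10^8) = 1.139×10^5 s.
Converting: 1.139×10^5 s ÷ 3600 s/hour = 31.6 hours.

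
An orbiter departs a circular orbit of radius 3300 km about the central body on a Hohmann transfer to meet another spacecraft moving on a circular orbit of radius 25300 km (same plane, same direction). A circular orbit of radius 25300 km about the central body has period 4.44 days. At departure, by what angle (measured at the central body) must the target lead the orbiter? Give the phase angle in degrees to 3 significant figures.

From Kepler's third law T² = 4π²r³/μ at r = 25300 km, T = 4.44 days = 4.44 × 86400 s = 3.83616×10^5 s: μ = 4π²r³/T² = 4344.38 km³/s².
Semi-major axis of the transfer orbit: a_t = (3300 + 25300)/2 = 14300 km.
Transfer time t = π√(a_t³/μ) = 81510 s.
Target angular speed ω₂ = √(μ/r₂³) = 1.638×10^-5 rad/s.
Angle swept by the target during transfer: ω₂·t = 1.335 rad = 76.49°.
The orbiter traverses 180° on the transfer ellipse, so the target must lead by 180° − 76.49° = 104°.

φ = 104°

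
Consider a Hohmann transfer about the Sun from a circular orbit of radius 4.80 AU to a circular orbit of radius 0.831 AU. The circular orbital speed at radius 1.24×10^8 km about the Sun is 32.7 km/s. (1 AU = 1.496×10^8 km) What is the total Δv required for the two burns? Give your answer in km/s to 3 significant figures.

Δv = 16.2 km/s

From the circular-orbit relation v² = μ/r at r = 1.24×10^8 km: μ = v²r = (32.7)² × 1.24×10^8 = 1.32592×10^11 km³/s².
In km: r₁ = 4.80 × 1.496×10^8 = 7.1808×10^8 km; r₂ = 0.831 × 1.496×10^8 = 1.243176×10^8 km.
Transfer-ellipse semi-major axis a_t = (r₁ + r₂)/2 = (7.1808×10^8 + 1.243176×10^8)/2 = 4.211988×10^8 km.
At r₁ the circular-orbit speed is v₁ = √(μ/r₁) = 13.5885 km/s.
Transfer-orbit speed at r₁ (vis-viva equation): v_a = √[μ(2/r₁ − 1/a_t)] = 7.38236 km/s.
First burn Δv₁ = |v_a − v₁| = 6.206 km/s.
At r₂, v₂ = √(μ/r₂) = 32.658 km/s.
Transfer-orbit speed at r₂: v_p = √[μ(2/r₂ − 1/a_t)] = 42.642 km/s.
Second burn Δv₂ = |v₂ − v_p| = 9.984 km/s.
Total Δv = Δv₁ + Δv₂ = 16.19 km/s.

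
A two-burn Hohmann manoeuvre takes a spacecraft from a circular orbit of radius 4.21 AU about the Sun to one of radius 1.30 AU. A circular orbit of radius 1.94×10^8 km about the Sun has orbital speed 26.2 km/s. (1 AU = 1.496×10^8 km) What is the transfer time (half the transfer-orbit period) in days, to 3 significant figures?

t = 834 days

From the circular-orbit relation v² = μ/r at r = 1.94×10^8 km: μ = v²r = (26.2)² × 1.94×10^8 = 1.33169×10^11 km³/s².
In km: r₁ = 4.21 × 1.496×10^8 = 6.29816×10^8 km; r₂ = 1.30 × 1.496×10^8 = 1.9448×10^8 km.
Transfer-ellipse semi-major axis a_t = (r₁ + r₂)/2 = (6.29816×10^8 + 1.9448×10^8)/2 = 4.12148×10^8 km.
Transfer time t = π√(a_t³/μ) = π√((4.12148×10^8)³ / 1.33169×10^11) = 7.203×10^7 s.
Converting: 7.203×10^7 s ÷ 86400 s/day = 834 days.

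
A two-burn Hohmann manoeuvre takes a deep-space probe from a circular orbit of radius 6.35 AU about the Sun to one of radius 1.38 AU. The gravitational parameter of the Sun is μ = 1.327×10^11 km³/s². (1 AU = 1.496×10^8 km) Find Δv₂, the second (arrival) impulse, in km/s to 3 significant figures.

In km: r₁ = 6.35 × 1.496×10^8 = 9.4996×10^8 km; r₂ = 1.38 × 1.496×10^8 = 2.06448×10^8 km.
Transfer-ellipse semi-major axis a_t = (r₁ + r₂)/2 = (9.4996×10^8 + 2.06448×10^8)/2 = 5.78204×10^8 km.
On the circular orbit at r = 2.06448×10^8 km, v_c = √(μ/r) = 25.353 km/s.
Transfer-orbit speed at the same r (vis-viva, a = a_t): v_t = √[μ(2/r − 1/a_t)] = 32.497 km/s.
Δv₂ = |v_t − v_c| = |32.497 − 25.353| = 7.144 km/s.

Δv₂ = 7.14 km/s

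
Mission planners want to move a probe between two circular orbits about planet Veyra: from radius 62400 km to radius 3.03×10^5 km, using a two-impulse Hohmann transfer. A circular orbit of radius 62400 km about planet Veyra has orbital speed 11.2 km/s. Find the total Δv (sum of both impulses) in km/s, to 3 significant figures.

From the circular-orbit relation v² = μ/r at r = 62400 km: μ = v²r = (11.2)² × 62400 = 7.82746×10^6 km³/s².
Semi-major axis of the transfer orbit: a_t = (62400 + 3.030×10^5)/2 = 1.827×10^5 km.
Circular speed at r₁: v₁ = √(μ/r₁) = √(7.82746×10^6/62400) = 11.2000 km/s.
Transfer-orbit speed at r₁ (v² = μ(2/r − 1/a)): v_p = √[μ(2/r₁ − 1/a_t)] = 14.4235 km/s.
First burn Δv₁ = |v_p − v₁| = 3.2235 km/s.
Circular speed at r₂: v₂ = √(μ/r₂) = 5.08264 km/s.
Transfer-orbit speed at r₂: v_a = √[μ(2/r₂ − 1/a_t)] = 2.97038 km/s.
Second burn Δv₂ = |v₂ − v_a| = 2.1123 km/s.
Total Δv = Δv₁ + Δv₂ = 5.336 km/s.

Δv = 5.34 km/s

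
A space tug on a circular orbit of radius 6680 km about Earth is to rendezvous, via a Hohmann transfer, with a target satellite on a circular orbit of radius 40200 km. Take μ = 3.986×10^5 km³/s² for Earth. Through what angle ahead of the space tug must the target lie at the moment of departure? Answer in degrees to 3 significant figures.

The Hohmann ellipse has a_t = (r₁ + r₂)/2 = 23440 km.
Transfer time t = π√(a_t³/μ) = 17857.38 s.
Target angular speed ω₂ = √(μ/r₂³) = 7.833026×10^-5 rad/s.
Angle swept by the target during transfer: ω₂·t = 1.39877 rad = 80.14°.
Arrival is 180° from departure on the ellipse, so φ = 180° − 80.14° = 99.9°.

φ = 99.9°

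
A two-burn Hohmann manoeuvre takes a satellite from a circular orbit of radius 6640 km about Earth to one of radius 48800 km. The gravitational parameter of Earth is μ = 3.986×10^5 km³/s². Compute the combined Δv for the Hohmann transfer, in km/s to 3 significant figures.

Δv = 3.99 km/s

Semi-major axis of the transfer orbit: a_t = (6640 + 48800)/2 = 27720 km.
At r₁ the circular-orbit speed is v₁ = √(μ/r₁) = 7.748 km/s.
Transfer-orbit speed at r₁ (vis-viva): v_p = √[μ(2/r₁ − 1/a_t)] = 10.28 km/s.
First burn Δv₁ = |v_p − v₁| = 2.532 km/s.
At r₂, v₂ = √(μ/r₂) = 2.858 km/s.
Transfer-orbit speed at r₂: v_a = √[μ(2/r₂ − 1/a_t)] = 1.399 km/s.
Second burn Δv₂ = |v₂ − v_a| = 1.459 km/s.
Total Δv = Δv₁ + Δv₂ = 3.991 km/s.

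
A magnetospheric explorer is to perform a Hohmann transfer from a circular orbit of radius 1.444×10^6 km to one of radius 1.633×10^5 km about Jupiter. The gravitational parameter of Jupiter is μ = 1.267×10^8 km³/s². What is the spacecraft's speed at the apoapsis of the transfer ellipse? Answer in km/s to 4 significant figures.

v = 4.222 km/s

Semi-major axis of the transfer orbit: a_t = (1.444×10^6 + 1.633×10^5)/2 = 8.0365×10^5 km.
The apoapsis of the transfer ellipse is at r = 1.444×10^6 km.
Applying v² = μ(2/r − 1/a_t): v = 4.222 km/s.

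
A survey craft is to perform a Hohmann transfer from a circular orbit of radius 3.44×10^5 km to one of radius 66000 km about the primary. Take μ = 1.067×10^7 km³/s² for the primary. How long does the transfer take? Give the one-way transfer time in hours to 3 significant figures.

t = 24.8 hours

Transfer-ellipse semi-major axis a_t = (r₁ + r₂)/2 = (3.440×10^5 + 66000)/2 = 2.050×10^5 km.
By Kepler's third law the transfer-orbit period is T = 2π√(a_t³/μ), so t = T/2 = 89270 s.
Converting: 89270 s ÷ 3600 s/hour = 24.8 hours.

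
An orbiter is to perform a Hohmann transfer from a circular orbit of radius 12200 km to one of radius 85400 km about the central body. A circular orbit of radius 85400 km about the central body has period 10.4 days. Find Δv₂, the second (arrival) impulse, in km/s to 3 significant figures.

From Kepler's third law T² = 4π²r³/μ at r = 85400 km, T = 10.4 days = 10.4 × 86400 s = 8.9856×10^5 s: μ = 4π²r³/T² = 30453.6 km³/s².
The Hohmann ellipse has a_t = (r₁ + r₂)/2 = 48800 km.
On the circular orbit at r = 85400 km, v_c = √(μ/r) = 0.5972 km/s.
Vis-viva on the transfer ellipse at r = 85400 km gives v_t = √[μ(2/r − 1/a_t)] = 0.2986 km/s.
Δv₂ = |v_t − v_c| = |0.2986 − 0.5972| = 0.2986 km/s.

Δv₂ = 0.299 km/s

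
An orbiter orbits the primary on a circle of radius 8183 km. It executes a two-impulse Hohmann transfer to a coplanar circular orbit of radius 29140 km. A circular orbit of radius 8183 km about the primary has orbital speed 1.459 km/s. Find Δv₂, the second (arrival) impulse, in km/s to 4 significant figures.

Δv₂ = 0.2612 km/s

From the circular-orbit relation v² = μ/r at r = 8183 km: μ = v²r = (1.459)² × 8183 = 17419.0 km³/s².
Transfer-ellipse semi-major axis a_t = (r₁ + r₂)/2 = (8183 + 29140)/2 = 18661.5 km.
On the circular orbit at r = 29140 km, v_c = √(μ/r) = 0.7732 km/s.
Vis-viva on the transfer ellipse at r = 29140 km gives v_t = √[μ(2/r − 1/a_t)] = 0.5120 km/s.
Δv₂ = |v_t − v_c| = |0.5120 − 0.7732| = 0.2612 km/s.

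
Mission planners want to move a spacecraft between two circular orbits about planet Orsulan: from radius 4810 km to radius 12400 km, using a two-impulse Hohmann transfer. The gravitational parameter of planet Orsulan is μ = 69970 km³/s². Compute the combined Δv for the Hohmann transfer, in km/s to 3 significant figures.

Semi-major axis of the transfer orbit: a_t = (4810 + 12400)/2 = 8605 km.
At r₁ the circular-orbit speed is v₁ = √(μ/r₁) = 3.81402 km/s.
On the transfer ellipse at r₁, v² = μ(2/r − 1/a) gives v_p = √[μ(2/r₁ − 1/a_t)] = 4.57845 km/s.
First burn Δv₁ = |v_p − v₁| = 0.7644 km/s.
Circular speed at r₂: v₂ = √(μ/r₂) = 2.3754 km/s.
Transfer-orbit speed at r₂: v_a = √[μ(2/r₂ − 1/a_t)] = 1.7760 km/s.
Second burn Δv₂ = |v₂ − v_a| = 0.5994 km/s.
Δv = Δv₁ + Δv₂ = 0.7644 + 0.5994 = 1.364 km/s.

Δv = 1.36 km/s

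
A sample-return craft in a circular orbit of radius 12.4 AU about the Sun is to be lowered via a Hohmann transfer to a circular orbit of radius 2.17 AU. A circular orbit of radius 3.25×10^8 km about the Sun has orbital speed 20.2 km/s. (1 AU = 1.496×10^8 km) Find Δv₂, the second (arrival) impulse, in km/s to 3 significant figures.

From the circular-orbit relation v² = μ/r at r = 3.25×10^8 km: μ = v²r = (20.2)² × 3.25×10^8 = 1.32613×10^11 km³/s².
In km: r₁ = 12.4 × 1.496×10^8 = 1.85504×10^9 km; r₂ = 2.17 × 1.496×10^8 = 3.24632×10^8 km.
The Hohmann ellipse has a_t = (r₁ + r₂)/2 = 1.089836×10^9 km.
On the circular orbit at r = 3.24632×10^8 km, v_c = √(μ/r) = 20.211 km/s.
Vis-viva on the transfer ellipse at r = 3.24632×10^8 km gives v_t = √[μ(2/r − 1/a_t)] = 26.369 km/s.
Δv₂ = |v_t − v_c| = |26.369 − 20.211| = 6.158 km/s.

Δv₂ = 6.16 km/s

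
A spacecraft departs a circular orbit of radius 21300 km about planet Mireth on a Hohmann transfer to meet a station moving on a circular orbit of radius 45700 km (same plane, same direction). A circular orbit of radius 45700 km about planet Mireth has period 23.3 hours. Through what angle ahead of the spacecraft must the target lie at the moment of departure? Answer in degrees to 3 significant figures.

φ = 67.0°

From Kepler's third law T² = 4π²r³/μ at r = 45700 km, T = 23.3 hours = 23.3 × 3600 s = 83880 s: μ = 4π²r³/T² = 5.35539×10^5 km³/s².
Semi-major axis of the transfer orbit: a_t = (21300 + 45700)/2 = 33500 km.
The half-period of the transfer ellipse is t = π√(a_t³/μ) = 26320 s.
The target's mean motion on its circular orbit is ω₂ = √(μ/r₂³) = 7.491×10^-5 rad/s.
Angle swept by the target during transfer: ω₂·t = 1.972 rad = 113.0°.
Arrival is 180° from departure on the ellipse, so φ = 180° − 113.0° = 67.0°.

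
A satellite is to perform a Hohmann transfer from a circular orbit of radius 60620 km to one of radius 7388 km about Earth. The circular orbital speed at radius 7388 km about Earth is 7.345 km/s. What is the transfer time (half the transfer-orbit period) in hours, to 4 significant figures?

t = 8.667 hours

From the circular-orbit relation v² = μ/r at r = 7388 km: μ = v²r = (7.345)² × 7388 = 3.98575×10^5 km³/s².
The Hohmann ellipse has a_t = (r₁ + r₂)/2 = 34004 km.
Half the transfer-orbit period gives t = π√(a_t³/μ) = 31200 s.
Converting: 31200 s ÷ 3600 s/hour = 8.667 hours.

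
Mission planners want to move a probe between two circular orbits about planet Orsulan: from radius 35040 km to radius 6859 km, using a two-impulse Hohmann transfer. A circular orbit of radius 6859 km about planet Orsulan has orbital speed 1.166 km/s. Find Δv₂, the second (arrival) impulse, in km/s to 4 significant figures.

From the circular-orbit relation v² = μ/r at r = 6859 km: μ = v²r = (1.166)² × 6859 = 9325.19 km³/s².
The Hohmann ellipse has a_t = (r₁ + r₂)/2 = 20949.5 km.
On the circular orbit at r = 6859 km, v_c = √(μ/r) = 1.166 km/s.
Vis-viva on the transfer ellipse at r = 6859 km gives v_t = √[μ(2/r − 1/a_t)] = 1.508 km/s.
Δv₂ = |v_t − v_c| = |1.508 − 1.166| = 0.3420 km/s.

Δv₂ = 0.3420 km/s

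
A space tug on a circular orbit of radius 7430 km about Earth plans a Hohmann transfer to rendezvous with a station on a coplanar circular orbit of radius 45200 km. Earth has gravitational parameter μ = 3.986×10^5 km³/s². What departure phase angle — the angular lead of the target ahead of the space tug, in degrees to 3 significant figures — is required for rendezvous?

φ = 100°

Transfer-ellipse semi-major axis a_t = (r₁ + r₂)/2 = (7430 + 45200)/2 = 26315 km.
The half-period of the transfer ellipse is t = π√(a_t³/μ) = 21242 s.
Target angular speed ω₂ = √(μ/r₂³) = 6.5699×10^-5 rad/s.
Angle swept by the target during transfer: ω₂·t = 1.3956 rad = 79.96°.
The space tug traverses 180° on the transfer ellipse, so the target must lead by 180° − 79.96° = 100°.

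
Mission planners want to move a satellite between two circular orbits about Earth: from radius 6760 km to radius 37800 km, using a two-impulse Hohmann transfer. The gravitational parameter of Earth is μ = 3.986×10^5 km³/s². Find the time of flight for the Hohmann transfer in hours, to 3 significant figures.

t = 4.60 hours

The Hohmann ellipse has a_t = (r₁ + r₂)/2 = 22280 km.
Half the transfer-orbit period gives t = π√(a_t³/μ) = 16550 s.
Converting: 16550 s ÷ 3600 s/hour = 4.60 hours.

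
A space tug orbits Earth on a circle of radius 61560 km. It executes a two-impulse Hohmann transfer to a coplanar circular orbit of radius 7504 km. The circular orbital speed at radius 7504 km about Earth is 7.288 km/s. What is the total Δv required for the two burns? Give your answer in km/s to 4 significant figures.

Δv = 3.801 km/s

From the circular-orbit relation v² = μ/r at r = 7504 km: μ = v²r = (7.288)² × 7504 = 3.98575×10^5 km³/s².
Semi-major axis of the transfer orbit: a_t = (61560 + 7504)/2 = 34532 km.
Circular speed at r₁: v₁ = √(μ/r₁) = √(3.98575×10^5/61560) = 2.5445 km/s.
Transfer-orbit speed at r₁ (vis-viva): v_a = √[μ(2/r₁ − 1/a_t)] = 1.1862 km/s.
First burn Δv₁ = |v_a − v₁| = 1.358 km/s.
Circular speed at r₂: v₂ = √(μ/r₂) = 7.288 km/s.
Transfer-orbit speed at r₂: v_p = √[μ(2/r₂ − 1/a_t)] = 9.731 km/s.
Second burn Δv₂ = |v₂ − v_p| = 2.443 km/s.
Δv = Δv₁ + Δv₂ = 1.358 + 2.443 = 3.801 km/s.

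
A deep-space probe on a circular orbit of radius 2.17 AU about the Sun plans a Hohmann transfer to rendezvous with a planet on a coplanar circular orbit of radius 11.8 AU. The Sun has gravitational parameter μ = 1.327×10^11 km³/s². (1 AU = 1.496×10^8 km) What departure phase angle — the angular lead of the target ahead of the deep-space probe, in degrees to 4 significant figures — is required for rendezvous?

φ = 98.02°

In km: r₁ = 2.17 × 1.496×10^8 = 3.24632×10^8 km; r₂ = 11.8 × 1.496×10^8 = 1.76528×10^9 km.
The Hohmann ellipse has a_t = (r₁ + r₂)/2 = 1.044956×10^9 km.
Transfer time t = π√(a_t³/μ) = 2.9131×10^8 s.
The target's mean motion on its circular orbit is ω₂ = √(μ/r₂³) = 4.9115×10^-9 rad/s.
Angle swept by the target during transfer: ω₂·t = 1.4308 rad = 81.98°.
The deep-space probe traverses 180° on the transfer ellipse, so the target must lead by 180° − 81.98° = 98.02°.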